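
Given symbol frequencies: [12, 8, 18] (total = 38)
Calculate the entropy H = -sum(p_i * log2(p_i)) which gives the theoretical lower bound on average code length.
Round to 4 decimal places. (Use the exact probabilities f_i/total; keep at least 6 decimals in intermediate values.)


Per-symbol terms -p_i * log2(p_i) with p_i = f_i/38:
  p = 12/38 = 0.315789: log2(p) = -1.662965, -p*log2(p) = 0.525147
  p = 8/38 = 0.210526: log2(p) = -2.247928, -p*log2(p) = 0.473248
  p = 18/38 = 0.473684: log2(p) = -1.078003, -p*log2(p) = 0.510633
H = 0.525147 + 0.473248 + 0.510633 = 1.509028

H = 1.509 bits/symbol


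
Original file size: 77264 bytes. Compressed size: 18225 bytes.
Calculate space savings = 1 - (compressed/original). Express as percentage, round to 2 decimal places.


ratio = compressed/original = 18225/77264 = 0.23588
savings = 1 - ratio = 1 - 0.23588 = 0.76412
as a percentage: 0.76412 * 100 = 76.41%

Space savings = 1 - 18225/77264 = 76.41%


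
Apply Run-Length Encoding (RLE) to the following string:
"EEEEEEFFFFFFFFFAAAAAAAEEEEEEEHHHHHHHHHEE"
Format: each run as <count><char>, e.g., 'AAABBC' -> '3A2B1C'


Scanning runs left to right:
  i=0: run of 'E' x 6 -> '6E'
  i=6: run of 'F' x 9 -> '9F'
  i=15: run of 'A' x 7 -> '7A'
  i=22: run of 'E' x 7 -> '7E'
  i=29: run of 'H' x 9 -> '9H'
  i=38: run of 'E' x 2 -> '2E'

RLE = 6E9F7A7E9H2E


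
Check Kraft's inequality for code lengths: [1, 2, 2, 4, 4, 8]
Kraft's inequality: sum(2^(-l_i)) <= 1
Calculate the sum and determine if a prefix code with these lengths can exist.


Sum = 2^(-1) + 2^(-2) + 2^(-2) + 2^(-4) + 2^(-4) + 2^(-8)
    = 0.5 + 0.25 + 0.25 + 0.0625 + 0.0625 + 0.00390625
    = 289/256 = 1.12890625
Since 1.12890625 > 1, Kraft's inequality is NOT satisfied.
A prefix code with these lengths CANNOT exist.

Kraft sum = 1.12890625. Not satisfied.


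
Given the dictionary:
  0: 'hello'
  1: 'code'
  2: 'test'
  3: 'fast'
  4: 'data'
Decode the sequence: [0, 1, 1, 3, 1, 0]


Look up each index in the dictionary:
  0 -> 'hello'
  1 -> 'code'
  1 -> 'code'
  3 -> 'fast'
  1 -> 'code'
  0 -> 'hello'

Decoded: "hello code code fast code hello"


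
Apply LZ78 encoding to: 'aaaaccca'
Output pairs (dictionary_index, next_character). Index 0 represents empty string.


LZ78 encoding steps:
Dictionary: {0: ''}
Step 1: w='' (idx 0), next='a' -> output (0, 'a'), add 'a' as idx 1
Step 2: w='a' (idx 1), next='a' -> output (1, 'a'), add 'aa' as idx 2
Step 3: w='a' (idx 1), next='c' -> output (1, 'c'), add 'ac' as idx 3
Step 4: w='' (idx 0), next='c' -> output (0, 'c'), add 'c' as idx 4
Step 5: w='c' (idx 4), next='a' -> output (4, 'a'), add 'ca' as idx 5


Encoded: [(0, 'a'), (1, 'a'), (1, 'c'), (0, 'c'), (4, 'a')]


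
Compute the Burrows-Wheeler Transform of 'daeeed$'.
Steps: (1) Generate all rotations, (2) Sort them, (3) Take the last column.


Rotations (sorted):
  0: $daeeed -> last char: d
  1: aeeed$d -> last char: d
  2: d$daeee -> last char: e
  3: daeeed$ -> last char: $
  4: ed$daee -> last char: e
  5: eed$dae -> last char: e
  6: eeed$da -> last char: a


BWT = dde$eea


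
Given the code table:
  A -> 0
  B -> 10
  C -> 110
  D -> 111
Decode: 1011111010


Decoding:
10 -> B
111 -> D
110 -> C
10 -> B


Result: BDCB


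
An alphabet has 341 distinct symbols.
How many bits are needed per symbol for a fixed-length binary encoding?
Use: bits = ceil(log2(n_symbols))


log2(341) = 8.4136
Bracket: 2^8 = 256 < 341 <= 2^9 = 512
So ceil(log2(341)) = 9

bits = ceil(log2(341)) = ceil(8.4136) = 9 bits


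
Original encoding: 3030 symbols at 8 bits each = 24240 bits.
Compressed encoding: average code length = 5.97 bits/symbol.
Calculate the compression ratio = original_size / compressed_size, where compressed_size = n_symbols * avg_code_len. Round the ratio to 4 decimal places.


original_size = n_symbols * orig_bits = 3030 * 8 = 24240 bits
compressed_size = n_symbols * avg_code_len = 3030 * 5.97 = 18089.1 bits
ratio = original_size / compressed_size = 24240 / 18089.1 = 1.34

Compression ratio = 1.34


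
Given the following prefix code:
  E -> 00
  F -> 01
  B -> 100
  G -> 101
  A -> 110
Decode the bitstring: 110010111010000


Decoding step by step:
Bits 110 -> A
Bits 01 -> F
Bits 01 -> F
Bits 110 -> A
Bits 100 -> B
Bits 00 -> E


Decoded message: AFFABE


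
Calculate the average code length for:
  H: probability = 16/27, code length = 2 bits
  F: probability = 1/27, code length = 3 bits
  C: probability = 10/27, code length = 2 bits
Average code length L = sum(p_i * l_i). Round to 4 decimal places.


Weighted contributions p_i * l_i:
  H: (16/27) * 2 = 32/27
  F: (1/27) * 3 = 3/27
  C: (10/27) * 2 = 20/27
Sum = (32 + 3 + 20)/27 = 55/27

L = 55/27 = 2.0370 bits/symbol


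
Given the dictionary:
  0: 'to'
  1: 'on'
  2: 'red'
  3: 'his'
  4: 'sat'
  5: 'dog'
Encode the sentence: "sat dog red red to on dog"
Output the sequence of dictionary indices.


Look up each word in the dictionary:
  'sat' -> 4
  'dog' -> 5
  'red' -> 2
  'red' -> 2
  'to' -> 0
  'on' -> 1
  'dog' -> 5

Encoded: [4, 5, 2, 2, 0, 1, 5]


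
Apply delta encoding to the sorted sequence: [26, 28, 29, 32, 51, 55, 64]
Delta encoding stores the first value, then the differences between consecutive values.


First value: 26
Deltas:
  28 - 26 = 2
  29 - 28 = 1
  32 - 29 = 3
  51 - 32 = 19
  55 - 51 = 4
  64 - 55 = 9


Delta encoded: [26, 2, 1, 3, 19, 4, 9]


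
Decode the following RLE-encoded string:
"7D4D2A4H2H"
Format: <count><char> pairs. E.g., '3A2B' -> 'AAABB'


Expanding each <count><char> pair:
  7D -> 'DDDDDDD'
  4D -> 'DDDD'
  2A -> 'AA'
  4H -> 'HHHH'
  2H -> 'HH'

Decoded = DDDDDDDDDDDAAHHHHHH


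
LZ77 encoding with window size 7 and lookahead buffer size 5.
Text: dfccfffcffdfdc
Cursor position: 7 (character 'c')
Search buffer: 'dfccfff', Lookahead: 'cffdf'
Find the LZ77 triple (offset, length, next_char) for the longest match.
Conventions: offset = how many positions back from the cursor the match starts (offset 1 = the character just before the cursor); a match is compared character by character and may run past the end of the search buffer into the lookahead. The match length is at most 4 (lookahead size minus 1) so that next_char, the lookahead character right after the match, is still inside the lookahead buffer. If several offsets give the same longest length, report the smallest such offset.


Try each offset into the search buffer:
  offset=1 (pos 6, char 'f'): match length 0
  offset=2 (pos 5, char 'f'): match length 0
  offset=3 (pos 4, char 'f'): match length 0
  offset=4 (pos 3, char 'c'): match length 3
  offset=5 (pos 2, char 'c'): match length 1
  offset=6 (pos 1, char 'f'): match length 0
  offset=7 (pos 0, char 'd'): match length 0
Longest match has length 3 at offset 4.
next_char = character at position 7 + 3 = 10 -> 'd'

Best match: offset=4, length=3 (matching 'cff' starting at position 3)
LZ77 triple: (4, 3, 'd')


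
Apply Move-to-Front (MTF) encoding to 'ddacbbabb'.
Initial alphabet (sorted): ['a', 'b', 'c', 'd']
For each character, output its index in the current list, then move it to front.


MTF encoding:
'd': index 3 in ['a', 'b', 'c', 'd'] -> ['d', 'a', 'b', 'c']
'd': index 0 in ['d', 'a', 'b', 'c'] -> ['d', 'a', 'b', 'c']
'a': index 1 in ['d', 'a', 'b', 'c'] -> ['a', 'd', 'b', 'c']
'c': index 3 in ['a', 'd', 'b', 'c'] -> ['c', 'a', 'd', 'b']
'b': index 3 in ['c', 'a', 'd', 'b'] -> ['b', 'c', 'a', 'd']
'b': index 0 in ['b', 'c', 'a', 'd'] -> ['b', 'c', 'a', 'd']
'a': index 2 in ['b', 'c', 'a', 'd'] -> ['a', 'b', 'c', 'd']
'b': index 1 in ['a', 'b', 'c', 'd'] -> ['b', 'a', 'c', 'd']
'b': index 0 in ['b', 'a', 'c', 'd'] -> ['b', 'a', 'c', 'd']


Output: [3, 0, 1, 3, 3, 0, 2, 1, 0]


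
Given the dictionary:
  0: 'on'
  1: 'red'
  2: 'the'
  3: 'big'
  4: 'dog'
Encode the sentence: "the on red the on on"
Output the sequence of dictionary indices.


Look up each word in the dictionary:
  'the' -> 2
  'on' -> 0
  'red' -> 1
  'the' -> 2
  'on' -> 0
  'on' -> 0

Encoded: [2, 0, 1, 2, 0, 0]


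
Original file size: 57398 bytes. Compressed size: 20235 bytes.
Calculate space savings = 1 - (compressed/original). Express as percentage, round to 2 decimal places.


ratio = compressed/original = 20235/57398 = 0.352538
savings = 1 - ratio = 1 - 0.352538 = 0.647462
as a percentage: 0.647462 * 100 = 64.75%

Space savings = 1 - 20235/57398 = 64.75%


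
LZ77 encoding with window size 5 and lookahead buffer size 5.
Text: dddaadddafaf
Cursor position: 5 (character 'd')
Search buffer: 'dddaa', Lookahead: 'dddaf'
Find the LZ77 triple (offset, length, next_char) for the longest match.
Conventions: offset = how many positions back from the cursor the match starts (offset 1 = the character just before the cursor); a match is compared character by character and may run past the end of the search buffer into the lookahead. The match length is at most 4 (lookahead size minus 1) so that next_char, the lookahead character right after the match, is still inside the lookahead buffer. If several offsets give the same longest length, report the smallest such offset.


Try each offset into the search buffer:
  offset=1 (pos 4, char 'a'): match length 0
  offset=2 (pos 3, char 'a'): match length 0
  offset=3 (pos 2, char 'd'): match length 1
  offset=4 (pos 1, char 'd'): match length 2
  offset=5 (pos 0, char 'd'): match length 4
Longest match has length 4 at offset 5.
next_char = character at position 5 + 4 = 9 -> 'f'

Best match: offset=5, length=4 (matching 'ddda' starting at position 0)
LZ77 triple: (5, 4, 'f')


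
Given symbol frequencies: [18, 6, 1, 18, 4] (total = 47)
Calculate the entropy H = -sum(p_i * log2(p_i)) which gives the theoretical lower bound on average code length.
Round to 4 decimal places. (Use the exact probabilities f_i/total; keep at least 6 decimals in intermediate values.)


Per-symbol terms -p_i * log2(p_i) with p_i = f_i/47:
  p = 18/47 = 0.382979: log2(p) = -1.384664, -p*log2(p) = 0.530297
  p = 6/47 = 0.127660: log2(p) = -2.969626, -p*log2(p) = 0.379101
  p = 1/47 = 0.021277: log2(p) = -5.554589, -p*log2(p) = 0.118183
  p = 18/47 = 0.382979: log2(p) = -1.384664, -p*log2(p) = 0.530297
  p = 4/47 = 0.085106: log2(p) = -3.554589, -p*log2(p) = 0.302518
H = 0.530297 + 0.379101 + 0.118183 + 0.530297 + 0.302518 = 1.860396

H = 1.8604 bits/symbol


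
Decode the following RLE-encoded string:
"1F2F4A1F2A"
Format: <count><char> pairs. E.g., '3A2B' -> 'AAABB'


Expanding each <count><char> pair:
  1F -> 'F'
  2F -> 'FF'
  4A -> 'AAAA'
  1F -> 'F'
  2A -> 'AA'

Decoded = FFFAAAAFAA


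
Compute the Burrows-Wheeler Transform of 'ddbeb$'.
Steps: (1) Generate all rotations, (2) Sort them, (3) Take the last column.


Rotations (sorted):
  0: $ddbeb -> last char: b
  1: b$ddbe -> last char: e
  2: beb$dd -> last char: d
  3: dbeb$d -> last char: d
  4: ddbeb$ -> last char: $
  5: eb$ddb -> last char: b


BWT = bedd$b


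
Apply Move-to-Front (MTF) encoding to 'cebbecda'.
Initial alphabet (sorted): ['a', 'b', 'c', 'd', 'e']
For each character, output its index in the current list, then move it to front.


MTF encoding:
'c': index 2 in ['a', 'b', 'c', 'd', 'e'] -> ['c', 'a', 'b', 'd', 'e']
'e': index 4 in ['c', 'a', 'b', 'd', 'e'] -> ['e', 'c', 'a', 'b', 'd']
'b': index 3 in ['e', 'c', 'a', 'b', 'd'] -> ['b', 'e', 'c', 'a', 'd']
'b': index 0 in ['b', 'e', 'c', 'a', 'd'] -> ['b', 'e', 'c', 'a', 'd']
'e': index 1 in ['b', 'e', 'c', 'a', 'd'] -> ['e', 'b', 'c', 'a', 'd']
'c': index 2 in ['e', 'b', 'c', 'a', 'd'] -> ['c', 'e', 'b', 'a', 'd']
'd': index 4 in ['c', 'e', 'b', 'a', 'd'] -> ['d', 'c', 'e', 'b', 'a']
'a': index 4 in ['d', 'c', 'e', 'b', 'a'] -> ['a', 'd', 'c', 'e', 'b']


Output: [2, 4, 3, 0, 1, 2, 4, 4]


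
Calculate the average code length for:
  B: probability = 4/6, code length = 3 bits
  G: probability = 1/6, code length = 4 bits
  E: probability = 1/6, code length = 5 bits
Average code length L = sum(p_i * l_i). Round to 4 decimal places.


Weighted contributions p_i * l_i:
  B: (4/6) * 3 = 12/6
  G: (1/6) * 4 = 4/6
  E: (1/6) * 5 = 5/6
Sum = (12 + 4 + 5)/6 = 21/6

L = 21/6 = 3.5000 bits/symbol


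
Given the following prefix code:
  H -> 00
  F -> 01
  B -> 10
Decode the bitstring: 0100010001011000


Decoding step by step:
Bits 01 -> F
Bits 00 -> H
Bits 01 -> F
Bits 00 -> H
Bits 01 -> F
Bits 01 -> F
Bits 10 -> B
Bits 00 -> H


Decoded message: FHFHFFBH


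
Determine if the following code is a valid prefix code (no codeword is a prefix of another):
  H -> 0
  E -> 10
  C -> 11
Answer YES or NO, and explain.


Checking each pair (does one codeword prefix another?):
  H='0' vs E='10': no prefix
  H='0' vs C='11': no prefix
  E='10' vs H='0': no prefix
  E='10' vs C='11': no prefix
  C='11' vs H='0': no prefix
  C='11' vs E='10': no prefix
No violation found over all pairs.

YES -- this is a valid prefix code. No codeword is a prefix of any other codeword.


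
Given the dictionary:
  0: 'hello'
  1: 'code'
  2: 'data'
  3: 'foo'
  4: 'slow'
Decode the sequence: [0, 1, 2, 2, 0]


Look up each index in the dictionary:
  0 -> 'hello'
  1 -> 'code'
  2 -> 'data'
  2 -> 'data'
  0 -> 'hello'

Decoded: "hello code data data hello"


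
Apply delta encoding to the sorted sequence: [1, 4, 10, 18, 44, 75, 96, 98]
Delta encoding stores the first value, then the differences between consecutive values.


First value: 1
Deltas:
  4 - 1 = 3
  10 - 4 = 6
  18 - 10 = 8
  44 - 18 = 26
  75 - 44 = 31
  96 - 75 = 21
  98 - 96 = 2


Delta encoded: [1, 3, 6, 8, 26, 31, 21, 2]


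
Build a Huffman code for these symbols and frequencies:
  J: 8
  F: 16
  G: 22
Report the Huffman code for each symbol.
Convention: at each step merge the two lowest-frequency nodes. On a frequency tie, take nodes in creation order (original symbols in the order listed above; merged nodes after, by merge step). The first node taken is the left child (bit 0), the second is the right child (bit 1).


Huffman tree construction:
Step 1: Merge J(8) + F(16) = 24
Step 2: Merge G(22) + (J+F)(24) = 46
Read each symbol's code off the tree from the root (left child = 0, right child = 1).

Codes:
  J: 10 (length 2)
  F: 11 (length 2)
  G: 0 (length 1)
Average code length: 70/46 = 1.5217 bits/symbol


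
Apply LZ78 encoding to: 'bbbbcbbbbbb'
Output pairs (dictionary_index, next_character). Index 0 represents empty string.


LZ78 encoding steps:
Dictionary: {0: ''}
Step 1: w='' (idx 0), next='b' -> output (0, 'b'), add 'b' as idx 1
Step 2: w='b' (idx 1), next='b' -> output (1, 'b'), add 'bb' as idx 2
Step 3: w='b' (idx 1), next='c' -> output (1, 'c'), add 'bc' as idx 3
Step 4: w='bb' (idx 2), next='b' -> output (2, 'b'), add 'bbb' as idx 4
Step 5: w='bbb' (idx 4), end of input -> output (4, '')


Encoded: [(0, 'b'), (1, 'b'), (1, 'c'), (2, 'b'), (4, '')]


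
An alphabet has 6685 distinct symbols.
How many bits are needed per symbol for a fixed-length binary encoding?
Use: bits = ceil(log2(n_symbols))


log2(6685) = 12.7067
Bracket: 2^12 = 4096 < 6685 <= 2^13 = 8192
So ceil(log2(6685)) = 13

bits = ceil(log2(6685)) = ceil(12.7067) = 13 bits


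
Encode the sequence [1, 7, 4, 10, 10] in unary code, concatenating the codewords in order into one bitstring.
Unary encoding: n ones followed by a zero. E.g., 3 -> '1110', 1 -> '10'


Encode each number as n ones followed by a terminating 0:
  1 -> 10 (2 bits)
  7 -> 11111110 (8 bits)
  4 -> 11110 (5 bits)
  10 -> 11111111110 (11 bits)
  10 -> 11111111110 (11 bits)
Total length = 2 + 8 + 5 + 11 + 11 = 37 bits.

Unary([1, 7, 4, 10, 10]) = 1011111110111101111111111011111111110 (37 bits)


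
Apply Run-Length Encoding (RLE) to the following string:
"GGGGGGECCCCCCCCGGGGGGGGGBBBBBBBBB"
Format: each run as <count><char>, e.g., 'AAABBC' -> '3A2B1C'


Scanning runs left to right:
  i=0: run of 'G' x 6 -> '6G'
  i=6: run of 'E' x 1 -> '1E'
  i=7: run of 'C' x 8 -> '8C'
  i=15: run of 'G' x 9 -> '9G'
  i=24: run of 'B' x 9 -> '9B'

RLE = 6G1E8C9G9B


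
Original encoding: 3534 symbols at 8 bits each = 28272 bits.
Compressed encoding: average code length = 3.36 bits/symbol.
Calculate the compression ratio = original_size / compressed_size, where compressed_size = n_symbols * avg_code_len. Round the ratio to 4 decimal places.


original_size = n_symbols * orig_bits = 3534 * 8 = 28272 bits
compressed_size = n_symbols * avg_code_len = 3534 * 3.36 = 11874.24 bits
ratio = original_size / compressed_size = 28272 / 11874.24 = 2.381

Compression ratio = 2.381


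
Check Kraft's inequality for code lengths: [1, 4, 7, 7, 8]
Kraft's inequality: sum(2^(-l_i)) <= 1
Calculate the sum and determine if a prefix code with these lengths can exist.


Sum = 2^(-1) + 2^(-4) + 2^(-7) + 2^(-7) + 2^(-8)
    = 0.5 + 0.0625 + 0.0078125 + 0.0078125 + 0.00390625
    = 149/256 = 0.58203125
Since 0.58203125 <= 1, Kraft's inequality IS satisfied.
A prefix code with these lengths CAN exist.

Kraft sum = 0.58203125. Satisfied.


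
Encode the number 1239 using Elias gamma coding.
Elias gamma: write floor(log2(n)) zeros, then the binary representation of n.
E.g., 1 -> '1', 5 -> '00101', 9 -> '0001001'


num_bits = floor(log2(1239)) + 1 = 11
leading_zeros = num_bits - 1 = 10
binary(1239) = 10011010111

Elias gamma(1239) = '0000000000' + '10011010111' = 000000000010011010111 (21 bits)


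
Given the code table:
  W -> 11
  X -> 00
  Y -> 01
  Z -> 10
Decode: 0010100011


Decoding:
00 -> X
10 -> Z
10 -> Z
00 -> X
11 -> W


Result: XZZXW


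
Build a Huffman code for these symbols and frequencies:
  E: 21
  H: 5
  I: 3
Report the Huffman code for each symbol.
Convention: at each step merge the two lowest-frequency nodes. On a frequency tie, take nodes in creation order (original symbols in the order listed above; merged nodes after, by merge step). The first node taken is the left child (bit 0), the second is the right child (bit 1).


Huffman tree construction:
Step 1: Merge I(3) + H(5) = 8
Step 2: Merge (I+H)(8) + E(21) = 29
Read each symbol's code off the tree from the root (left child = 0, right child = 1).

Codes:
  E: 1 (length 1)
  H: 01 (length 2)
  I: 00 (length 2)
Average code length: 37/29 = 1.2759 bits/symbol


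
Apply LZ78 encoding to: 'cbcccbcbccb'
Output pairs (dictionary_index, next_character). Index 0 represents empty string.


LZ78 encoding steps:
Dictionary: {0: ''}
Step 1: w='' (idx 0), next='c' -> output (0, 'c'), add 'c' as idx 1
Step 2: w='' (idx 0), next='b' -> output (0, 'b'), add 'b' as idx 2
Step 3: w='c' (idx 1), next='c' -> output (1, 'c'), add 'cc' as idx 3
Step 4: w='c' (idx 1), next='b' -> output (1, 'b'), add 'cb' as idx 4
Step 5: w='cb' (idx 4), next='c' -> output (4, 'c'), add 'cbc' as idx 5
Step 6: w='cb' (idx 4), end of input -> output (4, '')


Encoded: [(0, 'c'), (0, 'b'), (1, 'c'), (1, 'b'), (4, 'c'), (4, '')]


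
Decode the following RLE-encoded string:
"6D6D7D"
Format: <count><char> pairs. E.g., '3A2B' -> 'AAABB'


Expanding each <count><char> pair:
  6D -> 'DDDDDD'
  6D -> 'DDDDDD'
  7D -> 'DDDDDDD'

Decoded = DDDDDDDDDDDDDDDDDDD


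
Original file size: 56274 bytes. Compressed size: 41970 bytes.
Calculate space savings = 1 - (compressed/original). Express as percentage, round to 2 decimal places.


ratio = compressed/original = 41970/56274 = 0.745815
savings = 1 - ratio = 1 - 0.745815 = 0.254185
as a percentage: 0.254185 * 100 = 25.42%

Space savings = 1 - 41970/56274 = 25.42%


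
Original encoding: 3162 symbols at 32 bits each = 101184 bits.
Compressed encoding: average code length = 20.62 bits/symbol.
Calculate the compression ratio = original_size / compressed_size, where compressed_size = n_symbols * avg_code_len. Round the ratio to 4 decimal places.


original_size = n_symbols * orig_bits = 3162 * 32 = 101184 bits
compressed_size = n_symbols * avg_code_len = 3162 * 20.62 = 65200.44 bits
ratio = original_size / compressed_size = 101184 / 65200.44 = 1.5519

Compression ratio = 1.5519


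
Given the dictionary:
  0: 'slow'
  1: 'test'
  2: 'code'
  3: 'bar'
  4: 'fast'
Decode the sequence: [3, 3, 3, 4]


Look up each index in the dictionary:
  3 -> 'bar'
  3 -> 'bar'
  3 -> 'bar'
  4 -> 'fast'

Decoded: "bar bar bar fast"


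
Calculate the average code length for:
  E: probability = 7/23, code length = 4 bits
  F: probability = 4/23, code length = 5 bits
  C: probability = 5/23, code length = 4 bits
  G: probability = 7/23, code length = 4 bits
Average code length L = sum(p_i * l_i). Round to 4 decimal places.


Weighted contributions p_i * l_i:
  E: (7/23) * 4 = 28/23
  F: (4/23) * 5 = 20/23
  C: (5/23) * 4 = 20/23
  G: (7/23) * 4 = 28/23
Sum = (28 + 20 + 20 + 28)/23 = 96/23

L = 96/23 = 4.1739 bits/symbol


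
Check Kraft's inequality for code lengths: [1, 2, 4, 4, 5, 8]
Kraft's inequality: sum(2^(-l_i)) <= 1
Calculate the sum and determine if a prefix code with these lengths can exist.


Sum = 2^(-1) + 2^(-2) + 2^(-4) + 2^(-4) + 2^(-5) + 2^(-8)
    = 0.5 + 0.25 + 0.0625 + 0.0625 + 0.03125 + 0.00390625
    = 233/256 = 0.91015625
Since 0.91015625 <= 1, Kraft's inequality IS satisfied.
A prefix code with these lengths CAN exist.

Kraft sum = 0.91015625. Satisfied.


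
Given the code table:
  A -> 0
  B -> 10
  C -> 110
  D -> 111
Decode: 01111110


Decoding:
0 -> A
111 -> D
111 -> D
0 -> A


Result: ADDA


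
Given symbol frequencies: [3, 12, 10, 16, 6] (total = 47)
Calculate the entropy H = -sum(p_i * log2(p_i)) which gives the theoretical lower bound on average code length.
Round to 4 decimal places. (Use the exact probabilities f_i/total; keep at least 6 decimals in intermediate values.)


Per-symbol terms -p_i * log2(p_i) with p_i = f_i/47:
  p = 3/47 = 0.063830: log2(p) = -3.969626, -p*log2(p) = 0.253380
  p = 12/47 = 0.255319: log2(p) = -1.969626, -p*log2(p) = 0.502883
  p = 10/47 = 0.212766: log2(p) = -2.232661, -p*log2(p) = 0.475034
  p = 16/47 = 0.340426: log2(p) = -1.554589, -p*log2(p) = 0.529222
  p = 6/47 = 0.127660: log2(p) = -2.969626, -p*log2(p) = 0.379101
H = 0.253380 + 0.502883 + 0.475034 + 0.529222 + 0.379101 = 2.139620

H = 2.1396 bits/symbol


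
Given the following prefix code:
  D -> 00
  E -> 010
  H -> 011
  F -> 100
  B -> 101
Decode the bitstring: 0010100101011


Decoding step by step:
Bits 00 -> D
Bits 101 -> B
Bits 00 -> D
Bits 101 -> B
Bits 011 -> H


Decoded message: DBDBH


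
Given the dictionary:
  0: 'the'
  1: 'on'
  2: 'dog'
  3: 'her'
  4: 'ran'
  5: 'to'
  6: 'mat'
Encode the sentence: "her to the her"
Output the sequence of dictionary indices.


Look up each word in the dictionary:
  'her' -> 3
  'to' -> 5
  'the' -> 0
  'her' -> 3

Encoded: [3, 5, 0, 3]


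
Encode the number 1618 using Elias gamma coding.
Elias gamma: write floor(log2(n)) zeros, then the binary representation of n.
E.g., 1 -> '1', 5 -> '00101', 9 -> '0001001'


num_bits = floor(log2(1618)) + 1 = 11
leading_zeros = num_bits - 1 = 10
binary(1618) = 11001010010

Elias gamma(1618) = '0000000000' + '11001010010' = 000000000011001010010 (21 bits)


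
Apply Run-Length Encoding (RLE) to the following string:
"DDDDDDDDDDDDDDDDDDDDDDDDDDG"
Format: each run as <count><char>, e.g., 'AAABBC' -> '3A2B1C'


Scanning runs left to right:
  i=0: run of 'D' x 26 -> '26D'
  i=26: run of 'G' x 1 -> '1G'

RLE = 26D1G


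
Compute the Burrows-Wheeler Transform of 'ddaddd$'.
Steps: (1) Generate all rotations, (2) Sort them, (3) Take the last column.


Rotations (sorted):
  0: $ddaddd -> last char: d
  1: addd$dd -> last char: d
  2: d$ddadd -> last char: d
  3: daddd$d -> last char: d
  4: dd$ddad -> last char: d
  5: ddaddd$ -> last char: $
  6: ddd$dda -> last char: a


BWT = ddddd$a


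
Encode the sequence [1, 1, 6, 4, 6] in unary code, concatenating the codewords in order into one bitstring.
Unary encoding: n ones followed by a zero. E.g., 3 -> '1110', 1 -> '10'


Encode each number as n ones followed by a terminating 0:
  1 -> 10 (2 bits)
  1 -> 10 (2 bits)
  6 -> 1111110 (7 bits)
  4 -> 11110 (5 bits)
  6 -> 1111110 (7 bits)
Total length = 2 + 2 + 7 + 5 + 7 = 23 bits.

Unary([1, 1, 6, 4, 6]) = 10101111110111101111110 (23 bits)


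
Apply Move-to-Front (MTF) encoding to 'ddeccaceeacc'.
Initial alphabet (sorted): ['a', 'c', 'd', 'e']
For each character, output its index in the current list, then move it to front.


MTF encoding:
'd': index 2 in ['a', 'c', 'd', 'e'] -> ['d', 'a', 'c', 'e']
'd': index 0 in ['d', 'a', 'c', 'e'] -> ['d', 'a', 'c', 'e']
'e': index 3 in ['d', 'a', 'c', 'e'] -> ['e', 'd', 'a', 'c']
'c': index 3 in ['e', 'd', 'a', 'c'] -> ['c', 'e', 'd', 'a']
'c': index 0 in ['c', 'e', 'd', 'a'] -> ['c', 'e', 'd', 'a']
'a': index 3 in ['c', 'e', 'd', 'a'] -> ['a', 'c', 'e', 'd']
'c': index 1 in ['a', 'c', 'e', 'd'] -> ['c', 'a', 'e', 'd']
'e': index 2 in ['c', 'a', 'e', 'd'] -> ['e', 'c', 'a', 'd']
'e': index 0 in ['e', 'c', 'a', 'd'] -> ['e', 'c', 'a', 'd']
'a': index 2 in ['e', 'c', 'a', 'd'] -> ['a', 'e', 'c', 'd']
'c': index 2 in ['a', 'e', 'c', 'd'] -> ['c', 'a', 'e', 'd']
'c': index 0 in ['c', 'a', 'e', 'd'] -> ['c', 'a', 'e', 'd']


Output: [2, 0, 3, 3, 0, 3, 1, 2, 0, 2, 2, 0]


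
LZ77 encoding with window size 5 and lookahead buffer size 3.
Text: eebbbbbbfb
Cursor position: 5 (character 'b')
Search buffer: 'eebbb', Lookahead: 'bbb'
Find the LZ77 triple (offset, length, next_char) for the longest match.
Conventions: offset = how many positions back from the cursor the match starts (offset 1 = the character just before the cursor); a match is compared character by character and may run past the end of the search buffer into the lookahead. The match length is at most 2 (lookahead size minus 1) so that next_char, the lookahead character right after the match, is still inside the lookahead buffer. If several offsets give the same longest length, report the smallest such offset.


Try each offset into the search buffer:
  offset=1 (pos 4, char 'b'): match length 2
  offset=2 (pos 3, char 'b'): match length 2
  offset=3 (pos 2, char 'b'): match length 2
  offset=4 (pos 1, char 'e'): match length 0
  offset=5 (pos 0, char 'e'): match length 0
Longest match has length 2, found at offsets 1, 2, 3; take the smallest, offset 1.
next_char = character at position 5 + 2 = 7 -> 'b'

Best match: offset=1, length=2 (matching 'bb' starting at position 4)
LZ77 triple: (1, 2, 'b')


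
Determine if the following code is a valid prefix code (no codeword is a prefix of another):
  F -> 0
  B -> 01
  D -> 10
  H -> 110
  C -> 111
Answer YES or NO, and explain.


Checking each pair (does one codeword prefix another?):
  F='0' vs B='01': prefix -- VIOLATION

NO -- this is NOT a valid prefix code. F (0) is a prefix of B (01).


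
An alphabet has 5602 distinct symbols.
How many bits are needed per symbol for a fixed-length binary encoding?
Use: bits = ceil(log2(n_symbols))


log2(5602) = 12.4517
Bracket: 2^12 = 4096 < 5602 <= 2^13 = 8192
So ceil(log2(5602)) = 13

bits = ceil(log2(5602)) = ceil(12.4517) = 13 bits


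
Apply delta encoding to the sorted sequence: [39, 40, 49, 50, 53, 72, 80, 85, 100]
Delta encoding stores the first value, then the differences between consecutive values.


First value: 39
Deltas:
  40 - 39 = 1
  49 - 40 = 9
  50 - 49 = 1
  53 - 50 = 3
  72 - 53 = 19
  80 - 72 = 8
  85 - 80 = 5
  100 - 85 = 15


Delta encoded: [39, 1, 9, 1, 3, 19, 8, 5, 15]


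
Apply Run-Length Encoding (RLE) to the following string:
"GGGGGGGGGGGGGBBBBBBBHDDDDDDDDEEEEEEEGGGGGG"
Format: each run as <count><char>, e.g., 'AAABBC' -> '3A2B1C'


Scanning runs left to right:
  i=0: run of 'G' x 13 -> '13G'
  i=13: run of 'B' x 7 -> '7B'
  i=20: run of 'H' x 1 -> '1H'
  i=21: run of 'D' x 8 -> '8D'
  i=29: run of 'E' x 7 -> '7E'
  i=36: run of 'G' x 6 -> '6G'

RLE = 13G7B1H8D7E6G


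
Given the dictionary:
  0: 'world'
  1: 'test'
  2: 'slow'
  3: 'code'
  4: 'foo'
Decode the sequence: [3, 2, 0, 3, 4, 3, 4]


Look up each index in the dictionary:
  3 -> 'code'
  2 -> 'slow'
  0 -> 'world'
  3 -> 'code'
  4 -> 'foo'
  3 -> 'code'
  4 -> 'foo'

Decoded: "code slow world code foo code foo"


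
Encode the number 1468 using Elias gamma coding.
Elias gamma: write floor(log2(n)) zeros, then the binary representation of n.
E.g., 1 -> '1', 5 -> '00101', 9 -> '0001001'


num_bits = floor(log2(1468)) + 1 = 11
leading_zeros = num_bits - 1 = 10
binary(1468) = 10110111100

Elias gamma(1468) = '0000000000' + '10110111100' = 000000000010110111100 (21 bits)


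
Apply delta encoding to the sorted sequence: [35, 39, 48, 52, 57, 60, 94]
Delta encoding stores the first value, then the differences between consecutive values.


First value: 35
Deltas:
  39 - 35 = 4
  48 - 39 = 9
  52 - 48 = 4
  57 - 52 = 5
  60 - 57 = 3
  94 - 60 = 34


Delta encoded: [35, 4, 9, 4, 5, 3, 34]


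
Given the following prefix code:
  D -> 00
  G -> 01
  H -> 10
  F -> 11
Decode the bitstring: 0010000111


Decoding step by step:
Bits 00 -> D
Bits 10 -> H
Bits 00 -> D
Bits 01 -> G
Bits 11 -> F


Decoded message: DHDGF


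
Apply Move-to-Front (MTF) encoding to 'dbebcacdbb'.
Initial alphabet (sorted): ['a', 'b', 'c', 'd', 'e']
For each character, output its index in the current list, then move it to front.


MTF encoding:
'd': index 3 in ['a', 'b', 'c', 'd', 'e'] -> ['d', 'a', 'b', 'c', 'e']
'b': index 2 in ['d', 'a', 'b', 'c', 'e'] -> ['b', 'd', 'a', 'c', 'e']
'e': index 4 in ['b', 'd', 'a', 'c', 'e'] -> ['e', 'b', 'd', 'a', 'c']
'b': index 1 in ['e', 'b', 'd', 'a', 'c'] -> ['b', 'e', 'd', 'a', 'c']
'c': index 4 in ['b', 'e', 'd', 'a', 'c'] -> ['c', 'b', 'e', 'd', 'a']
'a': index 4 in ['c', 'b', 'e', 'd', 'a'] -> ['a', 'c', 'b', 'e', 'd']
'c': index 1 in ['a', 'c', 'b', 'e', 'd'] -> ['c', 'a', 'b', 'e', 'd']
'd': index 4 in ['c', 'a', 'b', 'e', 'd'] -> ['d', 'c', 'a', 'b', 'e']
'b': index 3 in ['d', 'c', 'a', 'b', 'e'] -> ['b', 'd', 'c', 'a', 'e']
'b': index 0 in ['b', 'd', 'c', 'a', 'e'] -> ['b', 'd', 'c', 'a', 'e']


Output: [3, 2, 4, 1, 4, 4, 1, 4, 3, 0]


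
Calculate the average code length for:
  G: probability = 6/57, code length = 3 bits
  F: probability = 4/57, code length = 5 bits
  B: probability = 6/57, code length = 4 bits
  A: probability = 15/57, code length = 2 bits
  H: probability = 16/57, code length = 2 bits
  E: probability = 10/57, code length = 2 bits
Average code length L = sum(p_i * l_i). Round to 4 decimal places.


Weighted contributions p_i * l_i:
  G: (6/57) * 3 = 18/57
  F: (4/57) * 5 = 20/57
  B: (6/57) * 4 = 24/57
  A: (15/57) * 2 = 30/57
  H: (16/57) * 2 = 32/57
  E: (10/57) * 2 = 20/57
Sum = (18 + 20 + 24 + 30 + 32 + 20)/57 = 144/57

L = 144/57 = 2.5263 bits/symbol


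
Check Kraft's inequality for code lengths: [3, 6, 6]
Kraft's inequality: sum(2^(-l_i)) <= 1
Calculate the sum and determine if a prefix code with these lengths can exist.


Sum = 2^(-3) + 2^(-6) + 2^(-6)
    = 0.125 + 0.015625 + 0.015625
    = 10/64 = 0.15625
Since 0.15625 <= 1, Kraft's inequality IS satisfied.
A prefix code with these lengths CAN exist.

Kraft sum = 0.15625. Satisfied.


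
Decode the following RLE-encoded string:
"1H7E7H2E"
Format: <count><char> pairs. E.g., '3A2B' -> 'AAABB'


Expanding each <count><char> pair:
  1H -> 'H'
  7E -> 'EEEEEEE'
  7H -> 'HHHHHHH'
  2E -> 'EE'

Decoded = HEEEEEEEHHHHHHHEE


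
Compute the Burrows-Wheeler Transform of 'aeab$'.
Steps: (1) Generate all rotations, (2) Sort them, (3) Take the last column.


Rotations (sorted):
  0: $aeab -> last char: b
  1: ab$ae -> last char: e
  2: aeab$ -> last char: $
  3: b$aea -> last char: a
  4: eab$a -> last char: a


BWT = be$aa


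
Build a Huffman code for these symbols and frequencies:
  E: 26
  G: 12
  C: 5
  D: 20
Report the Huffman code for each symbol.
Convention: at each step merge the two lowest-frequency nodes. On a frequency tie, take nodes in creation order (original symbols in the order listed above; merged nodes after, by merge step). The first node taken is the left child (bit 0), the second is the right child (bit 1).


Huffman tree construction:
Step 1: Merge C(5) + G(12) = 17
Step 2: Merge (C+G)(17) + D(20) = 37
Step 3: Merge E(26) + ((C+G)+D)(37) = 63
Read each symbol's code off the tree from the root (left child = 0, right child = 1).

Codes:
  E: 0 (length 1)
  G: 101 (length 3)
  C: 100 (length 3)
  D: 11 (length 2)
Average code length: 117/63 = 1.8571 bits/symbol


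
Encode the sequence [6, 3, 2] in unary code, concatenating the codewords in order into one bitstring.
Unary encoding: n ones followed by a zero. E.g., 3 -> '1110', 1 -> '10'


Encode each number as n ones followed by a terminating 0:
  6 -> 1111110 (7 bits)
  3 -> 1110 (4 bits)
  2 -> 110 (3 bits)
Total length = 7 + 4 + 3 = 14 bits.

Unary([6, 3, 2]) = 11111101110110 (14 bits)


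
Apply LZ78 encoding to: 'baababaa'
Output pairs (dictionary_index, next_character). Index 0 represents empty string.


LZ78 encoding steps:
Dictionary: {0: ''}
Step 1: w='' (idx 0), next='b' -> output (0, 'b'), add 'b' as idx 1
Step 2: w='' (idx 0), next='a' -> output (0, 'a'), add 'a' as idx 2
Step 3: w='a' (idx 2), next='b' -> output (2, 'b'), add 'ab' as idx 3
Step 4: w='ab' (idx 3), next='a' -> output (3, 'a'), add 'aba' as idx 4
Step 5: w='a' (idx 2), end of input -> output (2, '')


Encoded: [(0, 'b'), (0, 'a'), (2, 'b'), (3, 'a'), (2, '')]


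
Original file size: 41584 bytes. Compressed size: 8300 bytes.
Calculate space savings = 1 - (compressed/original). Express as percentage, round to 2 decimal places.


ratio = compressed/original = 8300/41584 = 0.199596
savings = 1 - ratio = 1 - 0.199596 = 0.800404
as a percentage: 0.800404 * 100 = 80.04%

Space savings = 1 - 8300/41584 = 80.04%


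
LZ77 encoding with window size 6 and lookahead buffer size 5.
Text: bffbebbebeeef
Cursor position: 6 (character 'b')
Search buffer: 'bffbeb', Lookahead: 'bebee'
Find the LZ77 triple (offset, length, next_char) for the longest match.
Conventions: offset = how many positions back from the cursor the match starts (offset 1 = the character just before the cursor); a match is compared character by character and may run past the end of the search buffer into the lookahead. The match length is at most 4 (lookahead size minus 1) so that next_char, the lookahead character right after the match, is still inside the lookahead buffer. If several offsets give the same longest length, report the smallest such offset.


Try each offset into the search buffer:
  offset=1 (pos 5, char 'b'): match length 1
  offset=2 (pos 4, char 'e'): match length 0
  offset=3 (pos 3, char 'b'): match length 3
  offset=4 (pos 2, char 'f'): match length 0
  offset=5 (pos 1, char 'f'): match length 0
  offset=6 (pos 0, char 'b'): match length 1
Longest match has length 3 at offset 3.
next_char = character at position 6 + 3 = 9 -> 'e'

Best match: offset=3, length=3 (matching 'beb' starting at position 3)
LZ77 triple: (3, 3, 'e')


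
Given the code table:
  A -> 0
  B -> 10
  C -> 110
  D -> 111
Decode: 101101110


Decoding:
10 -> B
110 -> C
111 -> D
0 -> A


Result: BCDA


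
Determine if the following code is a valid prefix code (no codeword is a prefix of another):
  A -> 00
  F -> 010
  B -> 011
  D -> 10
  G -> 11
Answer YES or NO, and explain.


Checking each pair (does one codeword prefix another?):
  A='00' vs F='010': no prefix
  A='00' vs B='011': no prefix
  A='00' vs D='10': no prefix
  A='00' vs G='11': no prefix
  F='010' vs A='00': no prefix
  F='010' vs B='011': no prefix
  F='010' vs D='10': no prefix
  F='010' vs G='11': no prefix
  B='011' vs A='00': no prefix
  B='011' vs F='010': no prefix
  B='011' vs D='10': no prefix
  B='011' vs G='11': no prefix
  D='10' vs A='00': no prefix
  D='10' vs F='010': no prefix
  D='10' vs B='011': no prefix
  D='10' vs G='11': no prefix
  G='11' vs A='00': no prefix
  G='11' vs F='010': no prefix
  G='11' vs B='011': no prefix
  G='11' vs D='10': no prefix
No violation found over all pairs.

YES -- this is a valid prefix code. No codeword is a prefix of any other codeword.


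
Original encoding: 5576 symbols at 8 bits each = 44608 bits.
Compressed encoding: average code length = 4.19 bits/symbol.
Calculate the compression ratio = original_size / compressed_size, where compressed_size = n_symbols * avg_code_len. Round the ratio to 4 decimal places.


original_size = n_symbols * orig_bits = 5576 * 8 = 44608 bits
compressed_size = n_symbols * avg_code_len = 5576 * 4.19 = 23363.44 bits
ratio = original_size / compressed_size = 44608 / 23363.44 = 1.9093

Compression ratio = 1.9093


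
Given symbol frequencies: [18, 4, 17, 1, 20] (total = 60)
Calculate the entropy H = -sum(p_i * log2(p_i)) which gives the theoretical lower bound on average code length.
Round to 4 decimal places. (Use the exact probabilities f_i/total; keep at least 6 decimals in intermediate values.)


Per-symbol terms -p_i * log2(p_i) with p_i = f_i/60:
  p = 18/60 = 0.300000: log2(p) = -1.736966, -p*log2(p) = 0.521090
  p = 4/60 = 0.066667: log2(p) = -3.906891, -p*log2(p) = 0.260459
  p = 17/60 = 0.283333: log2(p) = -1.819428, -p*log2(p) = 0.515505
  p = 1/60 = 0.016667: log2(p) = -5.906891, -p*log2(p) = 0.098448
  p = 20/60 = 0.333333: log2(p) = -1.584963, -p*log2(p) = 0.528321
H = 0.521090 + 0.260459 + 0.515505 + 0.098448 + 0.528321 = 1.923823

H = 1.9238 bits/symbol


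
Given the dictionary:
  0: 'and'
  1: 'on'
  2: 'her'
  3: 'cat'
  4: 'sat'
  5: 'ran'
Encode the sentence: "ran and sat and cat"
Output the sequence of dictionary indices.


Look up each word in the dictionary:
  'ran' -> 5
  'and' -> 0
  'sat' -> 4
  'and' -> 0
  'cat' -> 3

Encoded: [5, 0, 4, 0, 3]


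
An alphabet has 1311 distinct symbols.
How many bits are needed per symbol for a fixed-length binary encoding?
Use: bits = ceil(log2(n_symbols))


log2(1311) = 10.3565
Bracket: 2^10 = 1024 < 1311 <= 2^11 = 2048
So ceil(log2(1311)) = 11

bits = ceil(log2(1311)) = ceil(10.3565) = 11 bits


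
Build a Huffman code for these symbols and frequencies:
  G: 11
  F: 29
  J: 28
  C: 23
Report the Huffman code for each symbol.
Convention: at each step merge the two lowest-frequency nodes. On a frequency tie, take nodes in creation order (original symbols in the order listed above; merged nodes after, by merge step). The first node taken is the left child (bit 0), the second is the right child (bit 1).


Huffman tree construction:
Step 1: Merge G(11) + C(23) = 34
Step 2: Merge J(28) + F(29) = 57
Step 3: Merge (G+C)(34) + (J+F)(57) = 91
Read each symbol's code off the tree from the root (left child = 0, right child = 1).

Codes:
  G: 00 (length 2)
  F: 11 (length 2)
  J: 10 (length 2)
  C: 01 (length 2)
Average code length: 182/91 = 2.0000 bits/symbol


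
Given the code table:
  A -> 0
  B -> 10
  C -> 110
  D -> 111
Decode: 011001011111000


Decoding:
0 -> A
110 -> C
0 -> A
10 -> B
111 -> D
110 -> C
0 -> A
0 -> A


Result: ACABDCAA


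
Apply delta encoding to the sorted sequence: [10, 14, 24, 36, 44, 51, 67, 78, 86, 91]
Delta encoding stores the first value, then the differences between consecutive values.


First value: 10
Deltas:
  14 - 10 = 4
  24 - 14 = 10
  36 - 24 = 12
  44 - 36 = 8
  51 - 44 = 7
  67 - 51 = 16
  78 - 67 = 11
  86 - 78 = 8
  91 - 86 = 5


Delta encoded: [10, 4, 10, 12, 8, 7, 16, 11, 8, 5]


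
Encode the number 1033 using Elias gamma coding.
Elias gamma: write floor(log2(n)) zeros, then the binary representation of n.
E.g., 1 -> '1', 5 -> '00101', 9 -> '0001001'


num_bits = floor(log2(1033)) + 1 = 11
leading_zeros = num_bits - 1 = 10
binary(1033) = 10000001001

Elias gamma(1033) = '0000000000' + '10000001001' = 000000000010000001001 (21 bits)


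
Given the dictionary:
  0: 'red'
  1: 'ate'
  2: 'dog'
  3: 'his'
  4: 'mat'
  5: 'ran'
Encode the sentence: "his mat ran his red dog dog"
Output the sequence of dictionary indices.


Look up each word in the dictionary:
  'his' -> 3
  'mat' -> 4
  'ran' -> 5
  'his' -> 3
  'red' -> 0
  'dog' -> 2
  'dog' -> 2

Encoded: [3, 4, 5, 3, 0, 2, 2]


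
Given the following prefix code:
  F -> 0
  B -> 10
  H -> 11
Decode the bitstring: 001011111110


Decoding step by step:
Bits 0 -> F
Bits 0 -> F
Bits 10 -> B
Bits 11 -> H
Bits 11 -> H
Bits 11 -> H
Bits 10 -> B


Decoded message: FFBHHHB
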